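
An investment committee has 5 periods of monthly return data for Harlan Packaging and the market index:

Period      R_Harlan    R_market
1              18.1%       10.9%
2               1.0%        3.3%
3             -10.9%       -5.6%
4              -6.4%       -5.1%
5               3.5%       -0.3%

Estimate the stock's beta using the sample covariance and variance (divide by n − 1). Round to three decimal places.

1.566

Mean R_i = (18.1 + 1.0 − 10.9 − 6.4 + 3.5) / 5 = 1.0600%
Mean R_m = (10.9 + 3.3 − 5.6 − 5.1 − 0.3) / 5 = 0.6400%
Σ(R_i − R̄_i)(R_m − R̄_m) = 289.8280  ⇒  Cov = 289.8280 / 4 = 72.4570
Σ(R_m − R̄_m)² = 185.1120  ⇒  Var(R_m) = 185.1120 / 4 = 46.2780
β = Cov / Var(R_m) = 72.4570 / 46.2780 = 1.5657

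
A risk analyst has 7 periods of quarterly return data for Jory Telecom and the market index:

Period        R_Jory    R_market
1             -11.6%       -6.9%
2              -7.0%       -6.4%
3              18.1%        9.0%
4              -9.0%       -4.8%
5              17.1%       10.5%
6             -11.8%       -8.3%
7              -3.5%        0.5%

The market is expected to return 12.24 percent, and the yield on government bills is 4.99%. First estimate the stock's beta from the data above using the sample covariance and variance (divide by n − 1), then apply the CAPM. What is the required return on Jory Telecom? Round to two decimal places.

Mean R_i = (-11.6 − 7.0 + 18.1 − 9.0 + 17.1 − 11.8 − 3.5) / 7 = -1.1000%
Mean R_m = (-6.9 − 6.4 + 9.0 − 4.8 + 10.5 − 8.3 + 0.5) / 7 = -0.9143%
Σ(R_i − R̄_i)(R_m − R̄_m) = 599.6400  ⇒  Cov = 599.6400 / 6 = 99.9400
Σ(R_m − R̄_m)² = 366.1486  ⇒  Var(R_m) = 366.1486 / 6 = 61.0248
β = Cov / Var(R_m) = 99.9400 / 61.0248 = 1.6377
MRP = 12.24% − 4.99% = 7.25%
E(R) = R_f + β × MRP = 4.99% + 1.6377 × 7.25% = 16.86%

16.86%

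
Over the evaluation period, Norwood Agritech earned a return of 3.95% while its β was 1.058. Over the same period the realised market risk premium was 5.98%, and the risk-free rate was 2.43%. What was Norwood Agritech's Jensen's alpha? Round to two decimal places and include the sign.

CAPM benchmark = R_f + β(R_m − R_f) = 2.43% + 1.058 × 5.98% = 8.75684%
α = actual − benchmark = 3.95% − 8.75684% = -4.81%

-4.81%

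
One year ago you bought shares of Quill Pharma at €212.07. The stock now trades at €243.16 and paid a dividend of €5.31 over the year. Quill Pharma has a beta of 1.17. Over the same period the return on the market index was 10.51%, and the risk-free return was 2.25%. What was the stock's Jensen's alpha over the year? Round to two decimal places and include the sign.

Realised HPR = (P1 + D1 − P0) / P0 = (243.16 + 5.31 − 212.07) / 212.07 = 36.40 / 212.07 = 17.1641%
MRP = 10.51% − 2.25% = 8.26%
CAPM required = R_f + β·MRP = 2.25% + 1.17 × 8.26% = 11.9142%
α = realised − required = 17.1641% − 11.9142% = +5.25%

+5.25%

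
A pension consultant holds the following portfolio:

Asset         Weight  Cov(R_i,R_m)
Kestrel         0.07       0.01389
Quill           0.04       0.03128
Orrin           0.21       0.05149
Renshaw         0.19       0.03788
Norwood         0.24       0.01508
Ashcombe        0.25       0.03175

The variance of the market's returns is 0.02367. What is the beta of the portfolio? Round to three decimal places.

1.343

β_Kestrel = 0.01389 / 0.02367 = 0.5868
β_Quill = 0.03128 / 0.02367 = 1.3215
β_Orrin = 0.05149 / 0.02367 = 2.1753
β_Renshaw = 0.03788 / 0.02367 = 1.6003
β_Norwood = 0.01508 / 0.02367 = 0.6371
β_Ashcombe = 0.03175 / 0.02367 = 1.3414
β_P = Σ w_i β_i = 0.07×0.5868 + 0.04×1.3215 + 0.21×2.1753 + 0.19×1.6003 + 0.24×0.6371 + 0.25×1.3414 = 1.3431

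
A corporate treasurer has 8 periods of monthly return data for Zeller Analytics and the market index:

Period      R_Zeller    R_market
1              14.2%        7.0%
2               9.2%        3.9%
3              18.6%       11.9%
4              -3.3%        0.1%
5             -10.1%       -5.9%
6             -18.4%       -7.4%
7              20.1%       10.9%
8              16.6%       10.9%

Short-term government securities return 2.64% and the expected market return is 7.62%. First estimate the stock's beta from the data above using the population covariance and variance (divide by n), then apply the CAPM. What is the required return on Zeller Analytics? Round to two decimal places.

Mean R_i = (14.2 + 9.2 + 18.6 − 3.3 − 10.1 − 18.4 + 20.1 + 16.6) / 8 = 5.8625%
Mean R_m = (7.0 + 3.9 + 11.9 + 0.1 − 5.9 − 7.4 + 10.9 + 10.9) / 8 = 3.9250%
Σ(R_i − R̄_i)(R_m − R̄_m) = 767.9875  ⇒  Cov = 767.9875 / 8 = 95.9984
Σ(R_m − R̄_m)² = 409.7750  ⇒  Var(R_m) = 409.7750 / 8 = 51.2219
β = Cov / Var(R_m) = 95.9984 / 51.2219 = 1.8742
MRP = 7.62% − 2.64% = 4.98%
E(R) = R_f + β × MRP = 2.64% + 1.8742 × 4.98% = 11.97%

11.97%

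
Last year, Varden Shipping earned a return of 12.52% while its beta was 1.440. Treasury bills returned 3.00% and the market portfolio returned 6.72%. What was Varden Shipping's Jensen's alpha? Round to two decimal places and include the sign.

Market excess return = 6.72% − 3.00% = 3.72%
CAPM benchmark = R_f + β(R_m − R_f) = 3.00% + 1.440 × 3.72% = 8.35680%
α = actual − benchmark = 12.52% − 8.35680% = +4.16%

+4.16%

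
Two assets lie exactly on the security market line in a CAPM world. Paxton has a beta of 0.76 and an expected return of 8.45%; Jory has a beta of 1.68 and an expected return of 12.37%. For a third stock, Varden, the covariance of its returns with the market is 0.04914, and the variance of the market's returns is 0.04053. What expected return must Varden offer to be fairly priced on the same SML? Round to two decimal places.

MRP = (12.37% − 8.45%) / (1.68 − 0.76) = 4.2609%
R_f = 8.45% − 0.76 × 4.2609% = 5.2117%
β_Varden = Cov / Var(R_m) = 0.04914 / 0.04053 = 1.2124
E(R_Varden) = R_f + β × MRP = 5.2117% + 1.2124 × 4.2609% = 10.38%

10.38%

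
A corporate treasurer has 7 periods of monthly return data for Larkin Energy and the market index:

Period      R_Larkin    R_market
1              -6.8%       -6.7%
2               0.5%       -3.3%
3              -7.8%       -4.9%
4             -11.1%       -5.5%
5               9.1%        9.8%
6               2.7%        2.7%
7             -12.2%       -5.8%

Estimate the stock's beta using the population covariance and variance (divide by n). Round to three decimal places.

Mean R_i = (-6.8 + 0.5 − 7.8 − 11.1 + 9.1 + 2.7 − 12.2) / 7 = -3.6571%
Mean R_m = (-6.7 − 3.3 − 4.9 − 5.5 + 9.8 + 2.7 − 5.8) / 7 = -1.9571%
Σ(R_i − R̄_i)(R_m − R̄_m) = 260.3071  ⇒  Cov = 260.3071 / 7 = 37.1867
Σ(R_m − R̄_m)² = 220.1971  ⇒  Var(R_m) = 220.1971 / 7 = 31.4567
β = Cov / Var(R_m) = 37.1867 / 31.4567 = 1.1822

1.182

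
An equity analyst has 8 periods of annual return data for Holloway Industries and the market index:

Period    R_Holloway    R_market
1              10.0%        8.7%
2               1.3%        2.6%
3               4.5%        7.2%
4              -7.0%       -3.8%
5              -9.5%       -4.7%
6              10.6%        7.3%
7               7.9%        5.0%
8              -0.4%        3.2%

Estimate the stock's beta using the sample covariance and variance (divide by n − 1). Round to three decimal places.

Mean R_i = (10.0 + 1.3 + 4.5 − 7.0 − 9.5 + 10.6 + 7.9 − 0.4) / 8 = 2.1750%
Mean R_m = (8.7 + 2.6 + 7.2 − 3.8 − 4.7 + 7.3 + 5.0 + 3.2) / 8 = 3.1875%
Σ(R_i − R̄_i)(R_m − R̄_m) = 254.1675  ⇒  Cov = 254.1675 / 7 = 36.3096
Σ(R_m − R̄_m)² = 178.0688  ⇒  Var(R_m) = 178.0688 / 7 = 25.4384
β = Cov / Var(R_m) = 36.3096 / 25.4384 = 1.4274

1.427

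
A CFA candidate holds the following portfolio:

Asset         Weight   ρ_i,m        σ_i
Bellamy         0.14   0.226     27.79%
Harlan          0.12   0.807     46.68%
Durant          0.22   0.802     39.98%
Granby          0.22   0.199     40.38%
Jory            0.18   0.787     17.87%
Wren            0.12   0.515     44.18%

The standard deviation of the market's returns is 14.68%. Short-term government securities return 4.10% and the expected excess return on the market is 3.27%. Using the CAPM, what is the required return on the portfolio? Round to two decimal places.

8.44%

β_Bellamy = 0.226 × 27.79% / 14.68% = 0.4278
β_Harlan = 0.807 × 46.68% / 14.68% = 2.5661
β_Durant = 0.802 × 39.98% / 14.68% = 2.1842
β_Granby = 0.199 × 40.38% / 14.68% = 0.5474
β_Jory = 0.787 × 17.87% / 14.68% = 0.9580
β_Wren = 0.515 × 44.18% / 14.68% = 1.5499
β_P = Σ w_i β_i = 0.14×0.4278 + 0.12×2.5661 + 0.22×2.1842 + 0.22×0.5474 + 0.18×0.9580 + 0.12×1.5499 = 1.3272
E(R_P) = R_f + β_P × MRP = 4.10% + 1.3272 × 3.27% = 8.44%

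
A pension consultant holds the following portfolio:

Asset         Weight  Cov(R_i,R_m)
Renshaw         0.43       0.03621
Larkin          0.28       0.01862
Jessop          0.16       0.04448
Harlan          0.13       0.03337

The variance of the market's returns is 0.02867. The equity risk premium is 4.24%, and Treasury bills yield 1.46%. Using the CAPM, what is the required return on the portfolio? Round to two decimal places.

β_Renshaw = 0.03621 / 0.02867 = 1.2630
β_Larkin = 0.01862 / 0.02867 = 0.6495
β_Jessop = 0.04448 / 0.02867 = 1.5514
β_Harlan = 0.03337 / 0.02867 = 1.1639
β_P = Σ w_i β_i = 0.43×1.2630 + 0.28×0.6495 + 0.16×1.5514 + 0.13×1.1639 = 1.1245
E(R_P) = R_f + β_P × MRP = 1.46% + 1.1245 × 4.24% = 6.23%

6.23%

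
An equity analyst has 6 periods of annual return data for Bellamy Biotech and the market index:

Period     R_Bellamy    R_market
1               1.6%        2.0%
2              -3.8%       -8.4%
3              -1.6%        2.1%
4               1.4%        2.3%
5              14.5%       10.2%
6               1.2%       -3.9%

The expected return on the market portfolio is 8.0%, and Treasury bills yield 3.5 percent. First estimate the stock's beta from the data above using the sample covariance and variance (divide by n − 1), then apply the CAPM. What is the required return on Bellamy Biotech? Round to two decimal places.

Mean R_i = (1.6 − 3.8 − 1.6 + 1.4 + 14.5 + 1.2) / 6 = 2.2167%
Mean R_m = (2.0 − 8.4 + 2.1 + 2.3 + 10.2 − 3.9) / 6 = 0.7167%
Σ(R_i − R̄_i)(R_m − R̄_m) = 168.6683  ⇒  Cov = 168.6683 / 5 = 33.7337
Σ(R_m − R̄_m)² = 200.4283  ⇒  Var(R_m) = 200.4283 / 5 = 40.0857
β = Cov / Var(R_m) = 33.7337 / 40.0857 = 0.8415
MRP = 8.0% − 3.5% = 4.50%
E(R) = R_f + β × MRP = 3.5% + 0.8415 × 4.5% = 7.29%

7.29%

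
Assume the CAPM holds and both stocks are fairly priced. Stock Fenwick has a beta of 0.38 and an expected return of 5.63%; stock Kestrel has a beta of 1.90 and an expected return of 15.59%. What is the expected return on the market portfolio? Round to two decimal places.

Both satisfy E(R) = R_f + β·MRP, so the slope of the SML is
MRP = (15.59% − 5.63%) / (1.90 − 0.38) = 9.96% / 1.52 = 6.5526%
R_f = E(R_Fenwick) − β_Fenwick·MRP = 5.63% − 0.38 × 6.5526% = 3.1400%
E(R_m) = R_f + MRP = 3.1400% + 6.5526% = 9.69%

9.69%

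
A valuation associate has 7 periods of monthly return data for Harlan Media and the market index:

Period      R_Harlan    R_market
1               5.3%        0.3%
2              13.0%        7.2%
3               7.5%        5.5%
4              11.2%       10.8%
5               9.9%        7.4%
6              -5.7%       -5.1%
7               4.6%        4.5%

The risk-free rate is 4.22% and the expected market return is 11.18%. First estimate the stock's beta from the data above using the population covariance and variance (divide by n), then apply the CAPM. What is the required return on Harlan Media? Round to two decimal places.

Mean R_i = (5.3 + 13.0 + 7.5 + 11.2 + 9.9 − 5.7 + 4.6) / 7 = 6.5429%
Mean R_m = (0.3 + 7.2 + 5.5 + 10.8 + 7.4 − 5.1 + 4.5) / 7 = 4.3714%
Σ(R_i − R̄_i)(R_m − R̄_m) = 180.2186  ⇒  Cov = 180.2186 / 7 = 25.7455
Σ(R_m − R̄_m)² = 166.0743  ⇒  Var(R_m) = 166.0743 / 7 = 23.7249
β = Cov / Var(R_m) = 25.7455 / 23.7249 = 1.0852
MRP = 11.18% − 4.22% = 6.96%
E(R) = R_f + β × MRP = 4.22% + 1.0852 × 6.96% = 11.77%

11.77%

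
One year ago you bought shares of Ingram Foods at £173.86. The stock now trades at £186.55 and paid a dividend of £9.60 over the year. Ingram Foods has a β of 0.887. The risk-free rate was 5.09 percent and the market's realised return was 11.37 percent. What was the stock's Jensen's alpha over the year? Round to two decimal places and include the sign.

+2.16%

Realised HPR = (P1 + D1 − P0) / P0 = (186.55 + 9.60 − 173.86) / 173.86 = 22.29 / 173.86 = 12.8207%
MRP = 11.37% − 5.09% = 6.28%
CAPM required = R_f + β·MRP = 5.09% + 0.887 × 6.28% = 10.66036%
α = realised − required = 12.8207% − 10.66036% = +2.16%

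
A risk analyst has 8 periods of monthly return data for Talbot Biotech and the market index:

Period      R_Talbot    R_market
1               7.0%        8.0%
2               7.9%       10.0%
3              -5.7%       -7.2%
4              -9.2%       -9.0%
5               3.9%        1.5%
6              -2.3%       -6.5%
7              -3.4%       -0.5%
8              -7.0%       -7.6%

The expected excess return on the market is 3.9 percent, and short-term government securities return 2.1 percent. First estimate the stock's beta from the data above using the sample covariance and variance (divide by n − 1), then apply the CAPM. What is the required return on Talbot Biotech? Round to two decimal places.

5.38%

Mean R_i = (7.0 + 7.9 − 5.7 − 9.2 + 3.9 − 2.3 − 3.4 − 7.0) / 8 = -1.1000%
Mean R_m = (8.0 + 10.0 − 7.2 − 9.0 + 1.5 − 6.5 − 0.5 − 7.6) / 8 = -1.4125%
Σ(R_i − R̄_i)(R_m − R̄_m) = 322.1100  ⇒  Cov = 322.1100 / 7 = 46.0157
Σ(R_m − R̄_m)² = 383.3888  ⇒  Var(R_m) = 383.3888 / 7 = 54.7698
β = Cov / Var(R_m) = 46.0157 / 54.7698 = 0.8402
E(R) = R_f + β × MRP = 2.1% + 0.8402 × 3.9% = 5.38%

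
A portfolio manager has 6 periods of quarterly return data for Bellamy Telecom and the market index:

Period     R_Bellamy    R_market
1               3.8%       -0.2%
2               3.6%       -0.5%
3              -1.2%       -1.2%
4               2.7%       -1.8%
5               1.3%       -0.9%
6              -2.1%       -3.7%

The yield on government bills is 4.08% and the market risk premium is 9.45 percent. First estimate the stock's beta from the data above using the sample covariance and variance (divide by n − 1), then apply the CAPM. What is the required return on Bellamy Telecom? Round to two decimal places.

18.07%

Mean R_i = (3.8 + 3.6 − 1.2 + 2.7 + 1.3 − 2.1) / 6 = 1.3500%
Mean R_m = (-0.2 − 0.5 − 1.2 − 1.8 − 0.9 − 3.7) / 6 = -1.3833%
Σ(R_i − R̄_i)(R_m − R̄_m) = 11.8250  ⇒  Cov = 11.8250 / 5 = 2.3650
Σ(R_m − R̄_m)² = 7.9883  ⇒  Var(R_m) = 7.9883 / 5 = 1.5977
β = Cov / Var(R_m) = 2.3650 / 1.5977 = 1.4803
E(R) = R_f + β × MRP = 4.08% + 1.4803 × 9.45% = 18.07%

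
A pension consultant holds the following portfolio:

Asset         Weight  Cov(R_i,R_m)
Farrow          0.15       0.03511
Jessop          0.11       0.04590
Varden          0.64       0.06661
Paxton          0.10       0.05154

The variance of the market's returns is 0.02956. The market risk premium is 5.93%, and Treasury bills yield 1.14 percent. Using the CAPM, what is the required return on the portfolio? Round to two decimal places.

β_Farrow = 0.03511 / 0.02956 = 1.1878
β_Jessop = 0.04590 / 0.02956 = 1.5528
β_Varden = 0.06661 / 0.02956 = 2.2534
β_Paxton = 0.05154 / 0.02956 = 1.7436
β_P = Σ w_i β_i = 0.15×1.1878 + 0.11×1.5528 + 0.64×2.2534 + 0.10×1.7436 = 1.9655
E(R_P) = R_f + β_P × MRP = 1.14% + 1.9655 × 5.93% = 12.80%

12.80%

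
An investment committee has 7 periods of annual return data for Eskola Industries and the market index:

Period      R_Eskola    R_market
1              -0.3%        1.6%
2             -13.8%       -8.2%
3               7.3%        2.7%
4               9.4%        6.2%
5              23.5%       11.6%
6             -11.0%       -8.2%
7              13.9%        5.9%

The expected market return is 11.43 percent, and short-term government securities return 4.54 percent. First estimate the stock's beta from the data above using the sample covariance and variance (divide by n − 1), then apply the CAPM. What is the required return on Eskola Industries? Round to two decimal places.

Mean R_i = (-0.3 − 13.8 + 7.3 + 9.4 + 23.5 − 11.0 + 13.9) / 7 = 4.1429%
Mean R_m = (1.6 − 8.2 + 2.7 + 6.2 + 11.6 − 8.2 + 5.9) / 7 = 1.6571%
Σ(R_i − R̄_i)(R_m − R̄_m) = 587.4229  ⇒  Cov = 587.4229 / 6 = 97.9038
Σ(R_m − R̄_m)² = 332.9171  ⇒  Var(R_m) = 332.9171 / 6 = 55.4862
β = Cov / Var(R_m) = 97.9038 / 55.4862 = 1.7645
MRP = 11.43% − 4.54% = 6.89%
E(R) = R_f + β × MRP = 4.54% + 1.7645 × 6.89% = 16.70%

16.70%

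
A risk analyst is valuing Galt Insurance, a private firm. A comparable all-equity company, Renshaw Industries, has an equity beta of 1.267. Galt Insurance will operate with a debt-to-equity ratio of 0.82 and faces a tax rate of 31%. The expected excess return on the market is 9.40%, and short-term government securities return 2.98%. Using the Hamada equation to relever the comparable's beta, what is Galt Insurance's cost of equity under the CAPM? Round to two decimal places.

β_L = β_U × [1 + (1 − t)(D/E)] = 1.267 × [1 + (1 − 0.31) × 0.82]
    = 1.267 × [1 + 0.69 × 0.82] = 1.267 × 1.5658 = 1.9839
E(R) = R_f + β_L × MRP = 2.98% + 1.9839 × 9.40% = 21.63%

21.63%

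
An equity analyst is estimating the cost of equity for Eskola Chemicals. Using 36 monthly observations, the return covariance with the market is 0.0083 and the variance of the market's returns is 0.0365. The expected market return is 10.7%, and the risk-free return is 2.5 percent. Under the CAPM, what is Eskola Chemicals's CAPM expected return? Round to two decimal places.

β = Cov(R_i, R_m) / Var(R_m) = 0.0083 / 0.0365 = 0.2274
MRP = 10.7% − 2.5% = 8.20%
E(R) = R_f + β × MRP = 2.5% + 0.2274 × 8.2% = 4.36%

4.36%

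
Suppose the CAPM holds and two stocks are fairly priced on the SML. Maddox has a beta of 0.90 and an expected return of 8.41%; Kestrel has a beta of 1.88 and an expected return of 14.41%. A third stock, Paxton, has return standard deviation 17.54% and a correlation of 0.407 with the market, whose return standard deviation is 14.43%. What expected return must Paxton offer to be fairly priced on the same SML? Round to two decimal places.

5.93%

MRP = (14.41% − 8.41%) / (1.88 − 0.90) = 6.1224%
R_f = 8.41% − 0.90 × 6.1224% = 2.8998%
β_Paxton = ρ·σ_i/σ_m = 0.407 × 17.54 / 14.43 = 0.4947
E(R_Paxton) = R_f + β × MRP = 2.8998% + 0.4947 × 6.1224% = 5.93%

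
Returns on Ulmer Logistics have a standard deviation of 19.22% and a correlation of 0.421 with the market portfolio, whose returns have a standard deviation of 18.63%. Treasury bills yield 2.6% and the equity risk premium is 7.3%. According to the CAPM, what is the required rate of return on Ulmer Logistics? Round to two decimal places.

5.77%

β = ρ × σ_i / σ_m = 0.421 × 19.22% / 18.63% = 0.4343
E(R) = 2.6% + 0.4343 × 7.3% = 5.77%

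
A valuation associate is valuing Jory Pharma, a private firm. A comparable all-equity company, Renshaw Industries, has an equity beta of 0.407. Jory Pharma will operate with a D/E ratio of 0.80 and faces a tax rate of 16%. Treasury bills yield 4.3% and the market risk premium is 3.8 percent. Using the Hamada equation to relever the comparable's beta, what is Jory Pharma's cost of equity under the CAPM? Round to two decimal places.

6.89%

β_L = β_U × [1 + (1 − t)(D/E)] = 0.407 × [1 + (1 − 0.16) × 0.80]
    = 0.407 × [1 + 0.84 × 0.80] = 0.407 × 1.6720 = 0.6805
E(R) = R_f + β_L × MRP = 4.3% + 0.6805 × 3.8% = 6.89%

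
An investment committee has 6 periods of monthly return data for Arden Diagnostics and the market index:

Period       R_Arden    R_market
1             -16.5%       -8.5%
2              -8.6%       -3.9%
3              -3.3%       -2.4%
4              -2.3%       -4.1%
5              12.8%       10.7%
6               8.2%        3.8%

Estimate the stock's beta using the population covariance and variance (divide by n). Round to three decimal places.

Mean R_i = (-16.5 − 8.6 − 3.3 − 2.3 + 12.8 + 8.2) / 6 = -1.6167%
Mean R_m = (-8.5 − 3.9 − 2.4 − 4.1 + 10.7 + 3.8) / 6 = -0.7333%
Σ(R_i − R̄_i)(R_m − R̄_m) = 352.1467  ⇒  Cov = 352.1467 / 6 = 58.6911
Σ(R_m − R̄_m)² = 235.7333  ⇒  Var(R_m) = 235.7333 / 6 = 39.2889
β = Cov / Var(R_m) = 58.6911 / 39.2889 = 1.4938

1.494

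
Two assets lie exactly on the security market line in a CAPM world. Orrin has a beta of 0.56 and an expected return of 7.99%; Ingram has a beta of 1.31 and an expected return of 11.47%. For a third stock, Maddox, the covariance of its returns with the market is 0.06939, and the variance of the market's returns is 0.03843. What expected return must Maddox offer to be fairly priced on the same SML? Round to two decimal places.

13.77%

MRP = (11.47% − 7.99%) / (1.31 − 0.56) = 4.6400%
R_f = 7.99% − 0.56 × 4.6400% = 5.3916%
β_Maddox = Cov / Var(R_m) = 0.06939 / 0.03843 = 1.8056
E(R_Maddox) = R_f + β × MRP = 5.3916% + 1.8056 × 4.6400% = 13.77%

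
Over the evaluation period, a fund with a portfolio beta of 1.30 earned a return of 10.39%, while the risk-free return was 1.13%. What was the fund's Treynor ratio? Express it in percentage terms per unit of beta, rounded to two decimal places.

Treynor = (R_P − R_f) / β_P = (10.39% − 1.13%) / 1.3000 = 9.26% / 1.3000 = 7.12%

7.12%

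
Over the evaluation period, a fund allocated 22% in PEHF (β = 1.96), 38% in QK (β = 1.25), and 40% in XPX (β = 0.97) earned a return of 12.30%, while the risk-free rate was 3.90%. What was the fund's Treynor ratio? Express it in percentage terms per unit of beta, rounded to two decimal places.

β_P = 0.22×1.96 + 0.38×1.25 + 0.40×0.97 = 1.2942
Treynor = (R_P − R_f) / β_P = (12.30% − 3.90%) / 1.2942 = 8.40% / 1.2942 = 6.49%

6.49%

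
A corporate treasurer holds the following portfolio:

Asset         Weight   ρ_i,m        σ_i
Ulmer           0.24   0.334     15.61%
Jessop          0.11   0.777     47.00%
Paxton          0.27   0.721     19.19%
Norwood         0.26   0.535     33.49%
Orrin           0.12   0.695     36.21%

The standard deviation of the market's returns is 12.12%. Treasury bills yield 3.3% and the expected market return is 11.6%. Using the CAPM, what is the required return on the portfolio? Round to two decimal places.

14.72%

β_Ulmer = 0.334 × 15.61% / 12.12% = 0.4302
β_Jessop = 0.777 × 47.00% / 12.12% = 3.0131
β_Paxton = 0.721 × 19.19% / 12.12% = 1.1416
β_Norwood = 0.535 × 33.49% / 12.12% = 1.4783
β_Orrin = 0.695 × 36.21% / 12.12% = 2.0764
β_P = Σ w_i β_i = 0.24×0.4302 + 0.11×3.0131 + 0.27×1.1416 + 0.26×1.4783 + 0.12×2.0764 = 1.3764
MRP = 11.6% − 3.3% = 8.30%
E(R_P) = R_f + β_P × MRP = 3.3% + 1.3764 × 8.3% = 14.72%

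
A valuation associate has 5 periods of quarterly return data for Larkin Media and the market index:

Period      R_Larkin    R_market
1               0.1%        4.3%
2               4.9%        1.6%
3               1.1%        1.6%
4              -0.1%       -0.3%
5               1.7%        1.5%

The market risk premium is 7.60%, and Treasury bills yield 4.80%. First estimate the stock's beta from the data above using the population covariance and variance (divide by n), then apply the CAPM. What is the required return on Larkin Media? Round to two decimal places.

Mean R_i = (0.1 + 4.9 + 1.1 − 0.1 + 1.7) / 5 = 1.5400%
Mean R_m = (4.3 + 1.6 + 1.6 − 0.3 + 1.5) / 5 = 1.7400%
Σ(R_i − R̄_i)(R_m − R̄_m) = -0.7880  ⇒  Cov = -0.7880 / 5 = -0.1576
Σ(R_m − R̄_m)² = 10.8120  ⇒  Var(R_m) = 10.8120 / 5 = 2.1624
β = Cov / Var(R_m) = -0.1576 / 2.1624 = -0.0729
E(R) = R_f + β × MRP = 4.80% + -0.0729 × 7.60% = 4.25%

4.25%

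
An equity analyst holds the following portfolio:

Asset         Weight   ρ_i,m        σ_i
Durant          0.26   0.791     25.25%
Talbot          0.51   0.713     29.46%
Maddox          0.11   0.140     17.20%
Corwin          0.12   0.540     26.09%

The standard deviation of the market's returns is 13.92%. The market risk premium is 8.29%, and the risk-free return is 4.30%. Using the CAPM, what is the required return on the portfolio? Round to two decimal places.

β_Durant = 0.791 × 25.25% / 13.92% = 1.4348
β_Talbot = 0.713 × 29.46% / 13.92% = 1.5090
β_Maddox = 0.140 × 17.20% / 13.92% = 0.1730
β_Corwin = 0.540 × 26.09% / 13.92% = 1.0121
β_P = Σ w_i β_i = 0.26×1.4348 + 0.51×1.5090 + 0.11×0.1730 + 0.12×1.0121 = 1.2831
E(R_P) = R_f + β_P × MRP = 4.30% + 1.2831 × 8.29% = 14.94%

14.94%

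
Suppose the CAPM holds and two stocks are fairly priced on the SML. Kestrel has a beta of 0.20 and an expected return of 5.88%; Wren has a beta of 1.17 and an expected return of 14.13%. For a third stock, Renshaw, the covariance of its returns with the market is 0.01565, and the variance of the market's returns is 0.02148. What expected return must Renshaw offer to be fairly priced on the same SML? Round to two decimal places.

MRP = (14.13% − 5.88%) / (1.17 − 0.20) = 8.5052%
R_f = 5.88% − 0.20 × 8.5052% = 4.1790%
β_Renshaw = Cov / Var(R_m) = 0.01565 / 0.02148 = 0.7286
E(R_Renshaw) = R_f + β × MRP = 4.1790% + 0.7286 × 8.5052% = 10.38%

10.38%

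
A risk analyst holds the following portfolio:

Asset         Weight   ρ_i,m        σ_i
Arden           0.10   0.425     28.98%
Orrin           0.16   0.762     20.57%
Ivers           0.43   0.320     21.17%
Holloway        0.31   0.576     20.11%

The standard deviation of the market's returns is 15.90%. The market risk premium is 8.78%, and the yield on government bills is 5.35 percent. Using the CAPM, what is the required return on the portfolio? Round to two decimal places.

11.01%

β_Arden = 0.425 × 28.98% / 15.90% = 0.7746
β_Orrin = 0.762 × 20.57% / 15.90% = 0.9858
β_Ivers = 0.320 × 21.17% / 15.90% = 0.4261
β_Holloway = 0.576 × 20.11% / 15.90% = 0.7285
β_P = Σ w_i β_i = 0.10×0.7746 + 0.16×0.9858 + 0.43×0.4261 + 0.31×0.7285 = 0.6442
E(R_P) = R_f + β_P × MRP = 5.35% + 0.6442 × 8.78% = 11.01%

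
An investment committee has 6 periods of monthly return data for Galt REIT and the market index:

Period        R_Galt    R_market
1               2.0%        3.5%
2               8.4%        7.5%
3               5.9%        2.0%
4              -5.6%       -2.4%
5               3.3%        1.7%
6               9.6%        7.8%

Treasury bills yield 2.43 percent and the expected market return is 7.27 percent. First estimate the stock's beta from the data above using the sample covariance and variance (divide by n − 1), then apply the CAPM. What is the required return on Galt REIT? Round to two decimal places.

8.70%

Mean R_i = (2.0 + 8.4 + 5.9 − 5.6 + 3.3 + 9.6) / 6 = 3.9333%
Mean R_m = (3.5 + 7.5 + 2.0 − 2.4 + 1.7 + 7.8) / 6 = 3.3500%
Σ(R_i − R̄_i)(R_m − R̄_m) = 96.6700  ⇒  Cov = 96.6700 / 5 = 19.3340
Σ(R_m − R̄_m)² = 74.6550  ⇒  Var(R_m) = 74.6550 / 5 = 14.9310
β = Cov / Var(R_m) = 19.3340 / 14.9310 = 1.2949
MRP = 7.27% − 2.43% = 4.84%
E(R) = R_f + β × MRP = 2.43% + 1.2949 × 4.84% = 8.70%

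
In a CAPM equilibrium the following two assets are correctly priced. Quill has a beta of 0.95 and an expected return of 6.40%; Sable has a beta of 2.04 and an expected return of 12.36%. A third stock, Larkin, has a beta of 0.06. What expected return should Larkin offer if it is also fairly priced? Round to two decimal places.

1.53%

MRP (SML slope) = (12.36% − 6.40%) / (2.04 − 0.95) = 5.96% / 1.09 = 5.4679%
R_f (intercept) = 6.40% − 0.95 × 5.4679% = 1.2055%
E(R_Larkin) = R_f + β × MRP = 1.2055% + 0.06 × 5.4679% = 1.53%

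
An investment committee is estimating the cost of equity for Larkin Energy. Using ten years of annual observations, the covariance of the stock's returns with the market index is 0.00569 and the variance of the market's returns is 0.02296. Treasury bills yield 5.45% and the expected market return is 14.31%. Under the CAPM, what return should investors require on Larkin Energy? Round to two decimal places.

7.65%

β = Cov(R_i, R_m) / Var(R_m) = 0.00569 / 0.02296 = 0.2478
MRP = 14.31% − 5.45% = 8.86%
E(R) = R_f + β × MRP = 5.45% + 0.2478 × 8.86% = 7.65%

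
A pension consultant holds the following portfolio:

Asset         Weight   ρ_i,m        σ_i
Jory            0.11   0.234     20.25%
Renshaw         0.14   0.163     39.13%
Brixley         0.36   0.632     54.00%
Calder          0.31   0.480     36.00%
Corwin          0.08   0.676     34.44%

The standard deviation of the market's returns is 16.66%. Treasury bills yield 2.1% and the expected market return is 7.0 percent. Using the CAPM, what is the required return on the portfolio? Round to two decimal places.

β_Jory = 0.234 × 20.25% / 16.66% = 0.2844
β_Renshaw = 0.163 × 39.13% / 16.66% = 0.3828
β_Brixley = 0.632 × 54.00% / 16.66% = 2.0485
β_Calder = 0.480 × 36.00% / 16.66% = 1.0372
β_Corwin = 0.676 × 34.44% / 16.66% = 1.3974
β_P = Σ w_i β_i = 0.11×0.2844 + 0.14×0.3828 + 0.36×2.0485 + 0.31×1.0372 + 0.08×1.3974 = 1.2557
MRP = 7.0% − 2.1% = 4.90%
E(R_P) = R_f + β_P × MRP = 2.1% + 1.2557 × 4.9% = 8.25%

8.25%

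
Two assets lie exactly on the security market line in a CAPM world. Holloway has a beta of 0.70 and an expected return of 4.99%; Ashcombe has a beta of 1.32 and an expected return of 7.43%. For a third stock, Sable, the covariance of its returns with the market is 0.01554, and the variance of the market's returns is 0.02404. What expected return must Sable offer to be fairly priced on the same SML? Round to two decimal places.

4.78%

MRP = (7.43% − 4.99%) / (1.32 − 0.70) = 3.9355%
R_f = 4.99% − 0.70 × 3.9355% = 2.2352%
β_Sable = Cov / Var(R_m) = 0.01554 / 0.02404 = 0.6464
E(R_Sable) = R_f + β × MRP = 2.2352% + 0.6464 × 3.9355% = 4.78%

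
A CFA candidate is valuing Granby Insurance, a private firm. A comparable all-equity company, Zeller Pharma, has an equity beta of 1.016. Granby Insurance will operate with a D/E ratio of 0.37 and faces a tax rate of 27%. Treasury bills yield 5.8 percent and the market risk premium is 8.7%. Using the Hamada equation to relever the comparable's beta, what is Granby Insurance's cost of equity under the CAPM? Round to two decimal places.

β_L = β_U × [1 + (1 − t)(D/E)] = 1.016 × [1 + (1 − 0.27) × 0.37]
    = 1.016 × [1 + 0.73 × 0.37] = 1.016 × 1.2701 = 1.2904
E(R) = R_f + β_L × MRP = 5.8% + 1.2904 × 8.7% = 17.03%

17.03%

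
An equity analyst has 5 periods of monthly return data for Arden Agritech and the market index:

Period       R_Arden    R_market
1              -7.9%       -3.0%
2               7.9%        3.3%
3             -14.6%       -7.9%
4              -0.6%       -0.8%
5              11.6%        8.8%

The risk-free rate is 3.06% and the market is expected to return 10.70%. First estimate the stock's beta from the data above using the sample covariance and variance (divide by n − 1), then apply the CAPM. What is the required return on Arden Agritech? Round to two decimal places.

15.83%

Mean R_i = (-7.9 + 7.9 − 14.6 − 0.6 + 11.6) / 5 = -0.7200%
Mean R_m = (-3.0 + 3.3 − 7.9 − 0.8 + 8.8) / 5 = 0.0800%
Σ(R_i − R̄_i)(R_m − R̄_m) = 267.9580  ⇒  Cov = 267.9580 / 4 = 66.9895
Σ(R_m − R̄_m)² = 160.3480  ⇒  Var(R_m) = 160.3480 / 4 = 40.0870
β = Cov / Var(R_m) = 66.9895 / 40.0870 = 1.6711
MRP = 10.70% − 3.06% = 7.64%
E(R) = R_f + β × MRP = 3.06% + 1.6711 × 7.64% = 15.83%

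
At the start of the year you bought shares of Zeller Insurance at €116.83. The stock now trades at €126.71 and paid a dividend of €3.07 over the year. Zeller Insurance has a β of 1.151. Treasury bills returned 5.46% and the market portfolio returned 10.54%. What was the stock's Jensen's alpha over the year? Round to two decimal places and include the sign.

-0.22%

Realised HPR = (P1 + D1 − P0) / P0 = (126.71 + 3.07 − 116.83) / 116.83 = 12.95 / 116.83 = 11.0845%
MRP = 10.54% − 5.46% = 5.08%
CAPM required = R_f + β·MRP = 5.46% + 1.151 × 5.08% = 11.30708%
α = realised − required = 11.0845% − 11.30708% = -0.22%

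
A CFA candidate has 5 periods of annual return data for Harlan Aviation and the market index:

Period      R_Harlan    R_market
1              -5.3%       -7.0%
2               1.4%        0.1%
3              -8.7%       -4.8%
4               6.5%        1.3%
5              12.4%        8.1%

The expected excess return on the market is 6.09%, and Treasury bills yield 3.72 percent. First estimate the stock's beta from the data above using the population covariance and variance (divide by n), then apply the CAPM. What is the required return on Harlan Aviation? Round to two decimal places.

12.12%

Mean R_i = (-5.3 + 1.4 − 8.7 + 6.5 + 12.4) / 5 = 1.2600%
Mean R_m = (-7.0 + 0.1 − 4.8 + 1.3 + 8.1) / 5 = -0.4600%
Σ(R_i − R̄_i)(R_m − R̄_m) = 190.7880  ⇒  Cov = 190.7880 / 5 = 38.1576
Σ(R_m − R̄_m)² = 138.2920  ⇒  Var(R_m) = 138.2920 / 5 = 27.6584
β = Cov / Var(R_m) = 38.1576 / 27.6584 = 1.3796
E(R) = R_f + β × MRP = 3.72% + 1.3796 × 6.09% = 12.12%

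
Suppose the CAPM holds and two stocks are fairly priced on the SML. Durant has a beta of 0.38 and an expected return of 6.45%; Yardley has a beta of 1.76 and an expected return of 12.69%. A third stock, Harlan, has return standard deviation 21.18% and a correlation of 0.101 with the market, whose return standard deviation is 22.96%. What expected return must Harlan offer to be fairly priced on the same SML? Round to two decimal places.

5.15%

MRP = (12.69% − 6.45%) / (1.76 − 0.38) = 4.5217%
R_f = 6.45% − 0.38 × 4.5217% = 4.7318%
β_Harlan = ρ·σ_i/σ_m = 0.101 × 21.18 / 22.96 = 0.0932
E(R_Harlan) = R_f + β × MRP = 4.7318% + 0.0932 × 4.5217% = 5.15%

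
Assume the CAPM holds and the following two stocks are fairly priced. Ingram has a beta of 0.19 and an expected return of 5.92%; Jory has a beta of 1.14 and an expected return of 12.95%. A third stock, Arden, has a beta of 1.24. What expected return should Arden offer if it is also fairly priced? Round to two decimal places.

13.69%

MRP (SML slope) = (12.95% − 5.92%) / (1.14 − 0.19) = 7.03% / 0.95 = 7.4000%
R_f (intercept) = 5.92% − 0.19 × 7.4000% = 4.5140%
E(R_Arden) = R_f + β × MRP = 4.5140% + 1.24 × 7.4000% = 13.69%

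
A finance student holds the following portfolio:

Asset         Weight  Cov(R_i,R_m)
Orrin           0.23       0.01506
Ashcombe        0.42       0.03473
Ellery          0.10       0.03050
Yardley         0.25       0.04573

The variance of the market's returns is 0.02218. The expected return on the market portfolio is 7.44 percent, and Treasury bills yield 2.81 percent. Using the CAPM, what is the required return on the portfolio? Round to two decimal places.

β_Orrin = 0.01506 / 0.02218 = 0.6790
β_Ashcombe = 0.03473 / 0.02218 = 1.5658
β_Ellery = 0.03050 / 0.02218 = 1.3751
β_Yardley = 0.04573 / 0.02218 = 2.0618
β_P = Σ w_i β_i = 0.23×0.6790 + 0.42×1.5658 + 0.10×1.3751 + 0.25×2.0618 = 1.4668
MRP = 7.44% − 2.81% = 4.63%
E(R_P) = R_f + β_P × MRP = 2.81% + 1.4668 × 4.63% = 9.60%

9.60%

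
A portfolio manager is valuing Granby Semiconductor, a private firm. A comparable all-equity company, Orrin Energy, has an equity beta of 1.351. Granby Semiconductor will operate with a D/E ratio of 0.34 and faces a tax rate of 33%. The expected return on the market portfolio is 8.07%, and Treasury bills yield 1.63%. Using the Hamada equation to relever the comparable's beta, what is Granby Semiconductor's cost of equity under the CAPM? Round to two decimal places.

β_L = β_U × [1 + (1 − t)(D/E)] = 1.351 × [1 + (1 − 0.33) × 0.34]
    = 1.351 × [1 + 0.67 × 0.34] = 1.351 × 1.2278 = 1.6588
MRP = 8.07% − 1.63% = 6.44%
E(R) = R_f + β_L × MRP = 1.63% + 1.6588 × 6.44% = 12.31%

12.31%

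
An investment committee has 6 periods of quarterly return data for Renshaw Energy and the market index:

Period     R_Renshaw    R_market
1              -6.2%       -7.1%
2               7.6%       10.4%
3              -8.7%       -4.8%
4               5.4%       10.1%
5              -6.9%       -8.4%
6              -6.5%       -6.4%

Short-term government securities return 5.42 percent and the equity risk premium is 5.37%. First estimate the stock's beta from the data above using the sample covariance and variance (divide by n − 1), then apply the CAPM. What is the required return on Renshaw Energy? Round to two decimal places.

9.61%

Mean R_i = (-6.2 + 7.6 − 8.7 + 5.4 − 6.9 − 6.5) / 6 = -2.5500%
Mean R_m = (-7.1 + 10.4 − 4.8 + 10.1 − 8.4 − 6.4) / 6 = -1.0333%
Σ(R_i − R̄_i)(R_m − R̄_m) = 303.1100  ⇒  Cov = 303.1100 / 5 = 60.6220
Σ(R_m − R̄_m)² = 388.7333  ⇒  Var(R_m) = 388.7333 / 5 = 77.7467
β = Cov / Var(R_m) = 60.6220 / 77.7467 = 0.7797
E(R) = R_f + β × MRP = 5.42% + 0.7797 × 5.37% = 9.61%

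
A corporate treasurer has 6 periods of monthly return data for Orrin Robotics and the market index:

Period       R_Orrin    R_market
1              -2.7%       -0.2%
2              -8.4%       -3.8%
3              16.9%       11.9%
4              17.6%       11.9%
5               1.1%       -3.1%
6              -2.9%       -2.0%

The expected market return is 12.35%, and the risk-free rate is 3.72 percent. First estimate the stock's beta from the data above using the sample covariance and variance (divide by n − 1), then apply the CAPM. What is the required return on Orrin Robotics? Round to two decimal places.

Mean R_i = (-2.7 − 8.4 + 16.9 + 17.6 + 1.1 − 2.9) / 6 = 3.6000%
Mean R_m = (-0.2 − 3.8 + 11.9 + 11.9 − 3.1 − 2.0) / 6 = 2.4500%
Σ(R_i − R̄_i)(R_m − R̄_m) = 392.4800  ⇒  Cov = 392.4800 / 5 = 78.4960
Σ(R_m − R̄_m)² = 275.2950  ⇒  Var(R_m) = 275.2950 / 5 = 55.0590
β = Cov / Var(R_m) = 78.4960 / 55.0590 = 1.4257
MRP = 12.35% − 3.72% = 8.63%
E(R) = R_f + β × MRP = 3.72% + 1.4257 × 8.63% = 16.02%

16.02%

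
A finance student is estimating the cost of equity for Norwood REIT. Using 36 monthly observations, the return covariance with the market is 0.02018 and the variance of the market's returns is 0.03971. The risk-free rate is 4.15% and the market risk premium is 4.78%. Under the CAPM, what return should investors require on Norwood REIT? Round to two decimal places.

β = Cov(R_i, R_m) / Var(R_m) = 0.02018 / 0.03971 = 0.5082
E(R) = R_f + β × MRP = 4.15% + 0.5082 × 4.78% = 6.58%

6.58%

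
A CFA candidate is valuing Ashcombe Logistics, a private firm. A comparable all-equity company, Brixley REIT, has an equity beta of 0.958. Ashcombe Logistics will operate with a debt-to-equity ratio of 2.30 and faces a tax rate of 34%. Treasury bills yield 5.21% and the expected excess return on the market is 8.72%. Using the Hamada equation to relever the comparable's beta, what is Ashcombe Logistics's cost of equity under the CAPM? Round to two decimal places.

β_L = β_U × [1 + (1 − t)(D/E)] = 0.958 × [1 + (1 − 0.34) × 2.30]
    = 0.958 × [1 + 0.66 × 2.30] = 0.958 × 2.5180 = 2.4122
E(R) = R_f + β_L × MRP = 5.21% + 2.4122 × 8.72% = 26.24%

26.24%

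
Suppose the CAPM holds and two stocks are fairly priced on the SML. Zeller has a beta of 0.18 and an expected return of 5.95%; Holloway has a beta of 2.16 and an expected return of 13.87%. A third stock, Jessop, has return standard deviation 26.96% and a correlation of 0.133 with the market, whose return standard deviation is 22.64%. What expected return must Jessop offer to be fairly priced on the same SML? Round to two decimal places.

5.86%

MRP = (13.87% − 5.95%) / (2.16 − 0.18) = 4.0000%
R_f = 5.95% − 0.18 × 4.0000% = 5.2300%
β_Jessop = ρ·σ_i/σ_m = 0.133 × 26.96 / 22.64 = 0.1584
E(R_Jessop) = R_f + β × MRP = 5.2300% + 0.1584 × 4.0000% = 5.86%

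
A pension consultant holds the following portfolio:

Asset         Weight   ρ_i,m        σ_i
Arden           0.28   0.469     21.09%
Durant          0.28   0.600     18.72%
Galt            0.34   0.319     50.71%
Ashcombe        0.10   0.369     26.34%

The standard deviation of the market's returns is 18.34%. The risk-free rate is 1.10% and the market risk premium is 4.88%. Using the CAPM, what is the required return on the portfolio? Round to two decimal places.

β_Arden = 0.469 × 21.09% / 18.34% = 0.5393
β_Durant = 0.600 × 18.72% / 18.34% = 0.6124
β_Galt = 0.319 × 50.71% / 18.34% = 0.8820
β_Ashcombe = 0.369 × 26.34% / 18.34% = 0.5300
β_P = Σ w_i β_i = 0.28×0.5393 + 0.28×0.6124 + 0.34×0.8820 + 0.10×0.5300 = 0.6754
E(R_P) = R_f + β_P × MRP = 1.10% + 0.6754 × 4.88% = 4.40%

4.40%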